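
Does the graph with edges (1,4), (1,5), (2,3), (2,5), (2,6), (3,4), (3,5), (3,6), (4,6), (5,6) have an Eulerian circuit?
No (2 vertices have odd degree: {2, 4}; Eulerian circuit requires 0)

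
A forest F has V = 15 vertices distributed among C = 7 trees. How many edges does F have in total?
8 (Each of the 7 component trees on V_i vertices has V_i - 1 edges; summing gives V - C = 15 - 7 = 8)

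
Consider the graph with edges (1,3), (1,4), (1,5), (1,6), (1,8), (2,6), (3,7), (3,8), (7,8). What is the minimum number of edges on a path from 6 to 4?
2 (path: 6 -> 1 -> 4, 2 edges)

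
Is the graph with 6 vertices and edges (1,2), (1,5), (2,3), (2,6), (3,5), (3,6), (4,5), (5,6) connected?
Yes (BFS from 1 visits [1, 2, 5, 3, 6, 4] — all 6 vertices reached)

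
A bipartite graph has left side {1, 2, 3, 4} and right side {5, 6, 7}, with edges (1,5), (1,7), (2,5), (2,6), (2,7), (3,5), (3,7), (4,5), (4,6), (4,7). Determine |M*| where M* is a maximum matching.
3 (matching: (1,7), (2,6), (3,5); upper bound min(|L|,|R|) = min(4,3) = 3)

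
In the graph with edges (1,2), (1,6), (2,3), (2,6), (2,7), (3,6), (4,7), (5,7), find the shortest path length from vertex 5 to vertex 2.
2 (path: 5 -> 7 -> 2, 2 edges)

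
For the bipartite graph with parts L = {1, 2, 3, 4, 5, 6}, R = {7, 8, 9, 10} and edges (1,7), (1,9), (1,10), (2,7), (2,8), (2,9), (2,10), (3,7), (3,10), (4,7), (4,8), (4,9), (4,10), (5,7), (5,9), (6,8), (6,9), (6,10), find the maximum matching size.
4 (matching: (1,10), (2,9), (3,7), (4,8); upper bound min(|L|,|R|) = min(6,4) = 4)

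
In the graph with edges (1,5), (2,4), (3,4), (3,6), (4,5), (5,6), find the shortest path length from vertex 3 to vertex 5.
2 (path: 3 -> 4 -> 5, 2 edges)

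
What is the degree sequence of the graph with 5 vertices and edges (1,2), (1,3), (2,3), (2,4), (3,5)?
[3, 3, 2, 1, 1] (degrees: deg(1)=2, deg(2)=3, deg(3)=3, deg(4)=1, deg(5)=1)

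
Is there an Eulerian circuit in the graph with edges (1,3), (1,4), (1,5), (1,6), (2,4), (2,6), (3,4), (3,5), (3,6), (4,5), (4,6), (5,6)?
No (2 vertices have odd degree: {4, 6}; Eulerian circuit requires 0)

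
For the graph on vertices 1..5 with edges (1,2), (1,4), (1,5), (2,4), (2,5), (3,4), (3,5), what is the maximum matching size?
2 (matching: (1,4), (2,5); upper bound floor(n/2) = floor(5/2) = 2)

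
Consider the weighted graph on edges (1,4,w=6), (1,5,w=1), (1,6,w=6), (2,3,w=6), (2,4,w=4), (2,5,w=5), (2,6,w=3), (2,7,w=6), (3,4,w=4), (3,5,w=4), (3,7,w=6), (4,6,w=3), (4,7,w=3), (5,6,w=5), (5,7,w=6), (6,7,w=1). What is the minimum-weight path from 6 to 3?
7 (path: 6 -> 4 -> 3; weights 3 + 4 = 7)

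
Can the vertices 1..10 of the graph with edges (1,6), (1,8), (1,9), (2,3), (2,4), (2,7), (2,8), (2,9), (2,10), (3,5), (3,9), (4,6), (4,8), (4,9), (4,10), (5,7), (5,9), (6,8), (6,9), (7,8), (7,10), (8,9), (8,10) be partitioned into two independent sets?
No (odd cycle of length 3: 6 -> 1 -> 8 -> 6)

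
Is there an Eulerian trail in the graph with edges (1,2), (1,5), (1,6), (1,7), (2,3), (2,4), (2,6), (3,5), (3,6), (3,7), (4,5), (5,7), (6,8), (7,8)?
Yes — and in fact it has an Eulerian circuit (the graph is connected and all 8 vertices have even degree)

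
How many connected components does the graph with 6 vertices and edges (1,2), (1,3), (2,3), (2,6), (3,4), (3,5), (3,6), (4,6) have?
1 (components: {1, 2, 3, 4, 5, 6})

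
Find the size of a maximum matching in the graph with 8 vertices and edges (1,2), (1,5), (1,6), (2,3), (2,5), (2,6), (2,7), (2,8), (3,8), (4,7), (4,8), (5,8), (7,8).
4 (matching: (1,6), (2,3), (4,7), (5,8); upper bound floor(n/2) = floor(8/2) = 4)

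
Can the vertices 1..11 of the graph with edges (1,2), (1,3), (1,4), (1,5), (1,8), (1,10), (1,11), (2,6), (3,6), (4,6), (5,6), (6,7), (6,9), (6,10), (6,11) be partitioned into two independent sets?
Yes. Partition: {1, 6}, {2, 3, 4, 5, 7, 8, 9, 10, 11}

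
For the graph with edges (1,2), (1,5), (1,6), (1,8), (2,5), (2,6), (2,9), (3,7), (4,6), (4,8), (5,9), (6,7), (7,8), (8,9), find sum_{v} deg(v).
28 (handshake: sum of degrees = 2|E| = 2 x 14 = 28)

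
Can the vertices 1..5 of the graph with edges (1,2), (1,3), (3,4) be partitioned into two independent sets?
Yes. Partition: {1, 4, 5}, {2, 3}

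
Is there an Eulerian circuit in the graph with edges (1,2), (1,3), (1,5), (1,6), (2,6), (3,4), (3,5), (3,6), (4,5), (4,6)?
No (2 vertices have odd degree: {4, 5}; Eulerian circuit requires 0)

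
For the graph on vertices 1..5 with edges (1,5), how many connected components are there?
4 (components: {1, 5}, {2}, {3}, {4})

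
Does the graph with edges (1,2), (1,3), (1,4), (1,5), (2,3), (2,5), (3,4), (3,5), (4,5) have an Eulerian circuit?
No (2 vertices have odd degree: {2, 4}; Eulerian circuit requires 0)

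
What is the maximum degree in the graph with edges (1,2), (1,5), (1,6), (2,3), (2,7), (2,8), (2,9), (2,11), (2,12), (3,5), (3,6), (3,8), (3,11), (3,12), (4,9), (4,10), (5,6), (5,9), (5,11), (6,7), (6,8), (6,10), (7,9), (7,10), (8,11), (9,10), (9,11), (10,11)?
7 (attained at vertex 2)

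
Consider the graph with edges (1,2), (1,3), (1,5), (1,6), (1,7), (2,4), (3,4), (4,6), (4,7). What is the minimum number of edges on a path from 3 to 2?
2 (path: 3 -> 4 -> 2, 2 edges)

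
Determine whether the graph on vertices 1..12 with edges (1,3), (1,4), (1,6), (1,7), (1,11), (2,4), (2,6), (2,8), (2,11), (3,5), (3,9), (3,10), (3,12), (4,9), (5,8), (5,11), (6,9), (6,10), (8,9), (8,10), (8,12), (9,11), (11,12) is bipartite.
Yes. Partition: {1, 2, 5, 9, 10, 12}, {3, 4, 6, 7, 8, 11}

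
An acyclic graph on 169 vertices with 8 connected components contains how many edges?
161 (Each of the 8 component trees on V_i vertices has V_i - 1 edges; summing gives V - C = 169 - 8 = 161)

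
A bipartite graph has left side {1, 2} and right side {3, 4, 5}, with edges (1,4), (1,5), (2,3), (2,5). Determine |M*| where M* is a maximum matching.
2 (matching: (1,4), (2,5); upper bound min(|L|,|R|) = min(2,3) = 2)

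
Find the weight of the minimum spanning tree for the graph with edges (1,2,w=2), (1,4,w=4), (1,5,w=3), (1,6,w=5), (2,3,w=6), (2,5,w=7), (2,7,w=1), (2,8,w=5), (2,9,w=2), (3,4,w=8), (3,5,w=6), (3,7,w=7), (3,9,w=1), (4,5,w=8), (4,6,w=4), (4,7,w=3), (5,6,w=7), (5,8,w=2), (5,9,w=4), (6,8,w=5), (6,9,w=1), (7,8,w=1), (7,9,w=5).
13 (MST edges: (1,2,w=2), (2,7,w=1), (2,9,w=2), (3,9,w=1), (4,7,w=3), (5,8,w=2), (6,9,w=1), (7,8,w=1); sum of weights 2 + 1 + 2 + 1 + 3 + 2 + 1 + 1 = 13)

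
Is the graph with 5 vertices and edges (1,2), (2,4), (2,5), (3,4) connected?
Yes (BFS from 1 visits [1, 2, 4, 5, 3] — all 5 vertices reached)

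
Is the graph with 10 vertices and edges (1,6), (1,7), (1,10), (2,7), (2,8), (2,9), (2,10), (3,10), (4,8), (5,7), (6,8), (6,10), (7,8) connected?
Yes (BFS from 1 visits [1, 6, 7, 10, 8, 2, 5, 3, 4, 9] — all 10 vertices reached)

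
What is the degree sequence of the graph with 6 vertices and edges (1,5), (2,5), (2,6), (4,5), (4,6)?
[3, 2, 2, 2, 1, 0] (degrees: deg(1)=1, deg(2)=2, deg(3)=0, deg(4)=2, deg(5)=3, deg(6)=2)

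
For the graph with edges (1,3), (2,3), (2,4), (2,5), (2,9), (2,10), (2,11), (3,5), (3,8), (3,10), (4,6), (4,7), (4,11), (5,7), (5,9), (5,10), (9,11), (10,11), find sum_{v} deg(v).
36 (handshake: sum of degrees = 2|E| = 2 x 18 = 36)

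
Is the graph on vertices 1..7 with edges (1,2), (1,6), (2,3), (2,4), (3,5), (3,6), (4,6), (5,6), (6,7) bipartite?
No (odd cycle of length 5: 3 -> 2 -> 1 -> 6 -> 5 -> 3)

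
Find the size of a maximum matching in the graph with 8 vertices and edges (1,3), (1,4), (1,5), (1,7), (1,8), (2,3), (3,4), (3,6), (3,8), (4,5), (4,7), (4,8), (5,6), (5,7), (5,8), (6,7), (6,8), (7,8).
4 (matching: (1,8), (2,3), (4,7), (5,6); upper bound floor(n/2) = floor(8/2) = 4)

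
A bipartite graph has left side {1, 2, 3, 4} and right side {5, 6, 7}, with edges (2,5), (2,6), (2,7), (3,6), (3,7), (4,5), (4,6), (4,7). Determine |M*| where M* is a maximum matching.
3 (matching: (2,7), (3,6), (4,5); upper bound min(|L|,|R|) = min(4,3) = 3)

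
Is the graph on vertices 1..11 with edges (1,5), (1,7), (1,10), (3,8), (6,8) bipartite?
Yes. Partition: {1, 2, 3, 4, 6, 9, 11}, {5, 7, 8, 10}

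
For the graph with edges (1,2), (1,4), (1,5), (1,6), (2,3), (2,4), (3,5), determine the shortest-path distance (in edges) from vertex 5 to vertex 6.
2 (path: 5 -> 1 -> 6, 2 edges)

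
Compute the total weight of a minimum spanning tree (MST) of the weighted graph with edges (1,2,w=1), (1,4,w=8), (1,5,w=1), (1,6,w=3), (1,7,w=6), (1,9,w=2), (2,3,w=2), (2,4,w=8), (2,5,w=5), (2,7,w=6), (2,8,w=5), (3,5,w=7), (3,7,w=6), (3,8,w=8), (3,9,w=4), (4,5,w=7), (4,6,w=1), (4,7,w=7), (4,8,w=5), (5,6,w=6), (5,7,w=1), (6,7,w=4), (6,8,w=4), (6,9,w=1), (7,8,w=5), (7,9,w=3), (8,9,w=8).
13 (MST edges: (1,2,w=1), (1,5,w=1), (1,9,w=2), (2,3,w=2), (4,6,w=1), (5,7,w=1), (6,8,w=4), (6,9,w=1); sum of weights 1 + 1 + 2 + 2 + 1 + 1 + 4 + 1 = 13)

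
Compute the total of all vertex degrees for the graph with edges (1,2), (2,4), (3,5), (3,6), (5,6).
10 (handshake: sum of degrees = 2|E| = 2 x 5 = 10)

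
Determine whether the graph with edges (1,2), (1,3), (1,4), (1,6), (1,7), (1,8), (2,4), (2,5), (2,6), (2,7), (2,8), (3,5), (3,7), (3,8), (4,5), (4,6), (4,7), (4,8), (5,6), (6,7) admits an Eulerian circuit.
No (2 vertices have odd degree: {6, 7}; Eulerian circuit requires 0)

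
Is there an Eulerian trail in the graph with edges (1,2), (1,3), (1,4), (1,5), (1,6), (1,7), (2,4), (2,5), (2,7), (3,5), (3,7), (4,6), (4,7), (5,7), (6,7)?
Yes (the graph is connected and exactly 2 vertices have odd degree: {3, 6}; any Eulerian path must start and end at those)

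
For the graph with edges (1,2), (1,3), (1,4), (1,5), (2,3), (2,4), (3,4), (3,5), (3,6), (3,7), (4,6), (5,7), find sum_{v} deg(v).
24 (handshake: sum of degrees = 2|E| = 2 x 12 = 24)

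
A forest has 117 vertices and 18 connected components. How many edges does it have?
99 (Each of the 18 component trees on V_i vertices has V_i - 1 edges; summing gives V - C = 117 - 18 = 99)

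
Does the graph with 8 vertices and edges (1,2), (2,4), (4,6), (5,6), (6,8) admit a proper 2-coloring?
Yes. Partition: {1, 3, 4, 5, 7, 8}, {2, 6}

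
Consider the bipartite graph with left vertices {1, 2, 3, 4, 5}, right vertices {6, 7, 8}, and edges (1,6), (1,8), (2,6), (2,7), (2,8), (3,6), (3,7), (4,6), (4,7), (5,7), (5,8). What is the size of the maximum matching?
3 (matching: (1,8), (2,7), (3,6); upper bound min(|L|,|R|) = min(5,3) = 3)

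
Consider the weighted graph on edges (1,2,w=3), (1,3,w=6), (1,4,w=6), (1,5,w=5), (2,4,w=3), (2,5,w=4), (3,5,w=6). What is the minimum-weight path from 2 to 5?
4 (path: 2 -> 5; weights 4 = 4)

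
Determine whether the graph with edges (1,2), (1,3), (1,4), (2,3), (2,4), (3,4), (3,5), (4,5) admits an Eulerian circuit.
No (2 vertices have odd degree: {1, 2}; Eulerian circuit requires 0)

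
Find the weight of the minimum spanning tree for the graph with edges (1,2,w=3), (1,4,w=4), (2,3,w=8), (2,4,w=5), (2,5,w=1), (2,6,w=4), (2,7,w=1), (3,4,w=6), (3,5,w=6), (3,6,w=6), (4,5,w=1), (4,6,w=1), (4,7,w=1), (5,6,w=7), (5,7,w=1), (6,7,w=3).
13 (MST edges: (1,2,w=3), (2,5,w=1), (2,7,w=1), (3,6,w=6), (4,5,w=1), (4,6,w=1); sum of weights 3 + 1 + 1 + 6 + 1 + 1 = 13)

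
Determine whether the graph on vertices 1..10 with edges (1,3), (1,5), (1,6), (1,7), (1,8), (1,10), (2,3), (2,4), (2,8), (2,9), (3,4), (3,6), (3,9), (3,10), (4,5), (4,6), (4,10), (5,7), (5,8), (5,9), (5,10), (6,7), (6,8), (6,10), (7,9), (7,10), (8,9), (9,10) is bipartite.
No (odd cycle of length 3: 5 -> 1 -> 7 -> 5)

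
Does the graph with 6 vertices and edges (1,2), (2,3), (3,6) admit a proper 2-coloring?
Yes. Partition: {1, 3, 4, 5}, {2, 6}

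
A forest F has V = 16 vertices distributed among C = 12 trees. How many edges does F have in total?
4 (Each of the 12 component trees on V_i vertices has V_i - 1 edges; summing gives V - C = 16 - 12 = 4)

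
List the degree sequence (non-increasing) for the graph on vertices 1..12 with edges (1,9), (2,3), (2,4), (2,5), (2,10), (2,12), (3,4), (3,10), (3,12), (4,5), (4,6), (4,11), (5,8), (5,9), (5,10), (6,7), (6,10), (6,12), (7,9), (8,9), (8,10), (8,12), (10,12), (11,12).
[6, 6, 5, 5, 5, 4, 4, 4, 4, 2, 2, 1] (degrees: deg(1)=1, deg(2)=5, deg(3)=4, deg(4)=5, deg(5)=5, deg(6)=4, deg(7)=2, deg(8)=4, deg(9)=4, deg(10)=6, deg(11)=2, deg(12)=6)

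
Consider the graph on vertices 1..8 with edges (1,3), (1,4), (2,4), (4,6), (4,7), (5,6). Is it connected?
No, it has 2 components: {1, 2, 3, 4, 5, 6, 7}, {8}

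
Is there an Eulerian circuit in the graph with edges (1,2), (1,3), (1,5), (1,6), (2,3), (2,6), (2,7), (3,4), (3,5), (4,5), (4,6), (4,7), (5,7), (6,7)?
Yes (the graph is connected and all 7 vertices have even degree)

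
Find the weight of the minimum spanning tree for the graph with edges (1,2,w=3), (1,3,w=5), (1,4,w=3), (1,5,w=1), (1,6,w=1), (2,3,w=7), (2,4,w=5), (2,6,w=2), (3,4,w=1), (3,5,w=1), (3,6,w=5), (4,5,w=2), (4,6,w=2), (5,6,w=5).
6 (MST edges: (1,5,w=1), (1,6,w=1), (2,6,w=2), (3,4,w=1), (3,5,w=1); sum of weights 1 + 1 + 2 + 1 + 1 = 6)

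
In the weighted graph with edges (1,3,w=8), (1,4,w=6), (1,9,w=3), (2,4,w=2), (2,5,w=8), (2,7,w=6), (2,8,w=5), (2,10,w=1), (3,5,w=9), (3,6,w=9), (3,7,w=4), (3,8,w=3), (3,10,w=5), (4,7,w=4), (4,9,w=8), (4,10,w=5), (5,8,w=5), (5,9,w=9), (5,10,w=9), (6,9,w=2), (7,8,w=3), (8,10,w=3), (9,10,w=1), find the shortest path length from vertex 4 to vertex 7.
4 (path: 4 -> 7; weights 4 = 4)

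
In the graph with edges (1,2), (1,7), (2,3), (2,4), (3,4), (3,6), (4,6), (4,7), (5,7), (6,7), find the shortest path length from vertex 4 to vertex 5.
2 (path: 4 -> 7 -> 5, 2 edges)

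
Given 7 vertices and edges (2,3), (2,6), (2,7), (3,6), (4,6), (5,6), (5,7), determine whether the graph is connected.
No, it has 2 components: {1}, {2, 3, 4, 5, 6, 7}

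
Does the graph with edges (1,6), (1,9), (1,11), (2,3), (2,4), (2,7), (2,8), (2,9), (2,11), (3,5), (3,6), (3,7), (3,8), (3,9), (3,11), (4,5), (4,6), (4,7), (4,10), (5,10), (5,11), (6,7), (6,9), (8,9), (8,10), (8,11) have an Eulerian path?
No (8 vertices have odd degree: {1, 3, 4, 6, 8, 9, 10, 11}; Eulerian path requires 0 or 2)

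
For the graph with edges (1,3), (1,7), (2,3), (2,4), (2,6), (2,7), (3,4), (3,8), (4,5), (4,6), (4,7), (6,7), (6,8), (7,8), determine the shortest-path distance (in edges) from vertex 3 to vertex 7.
2 (path: 3 -> 8 -> 7, 2 edges)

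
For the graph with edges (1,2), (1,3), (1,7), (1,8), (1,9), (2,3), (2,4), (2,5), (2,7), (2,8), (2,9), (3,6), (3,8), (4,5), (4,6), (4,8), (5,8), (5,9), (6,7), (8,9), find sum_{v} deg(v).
40 (handshake: sum of degrees = 2|E| = 2 x 20 = 40)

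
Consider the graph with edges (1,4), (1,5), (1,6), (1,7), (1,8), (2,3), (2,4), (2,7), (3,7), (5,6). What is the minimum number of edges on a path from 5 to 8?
2 (path: 5 -> 1 -> 8, 2 edges)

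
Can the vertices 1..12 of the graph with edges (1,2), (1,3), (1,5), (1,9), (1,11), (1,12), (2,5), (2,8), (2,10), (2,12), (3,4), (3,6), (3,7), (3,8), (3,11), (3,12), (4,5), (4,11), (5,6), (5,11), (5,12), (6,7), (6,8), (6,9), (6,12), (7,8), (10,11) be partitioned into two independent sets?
No (odd cycle of length 3: 3 -> 1 -> 11 -> 3)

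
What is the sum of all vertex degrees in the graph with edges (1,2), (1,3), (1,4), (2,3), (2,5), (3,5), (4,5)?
14 (handshake: sum of degrees = 2|E| = 2 x 7 = 14)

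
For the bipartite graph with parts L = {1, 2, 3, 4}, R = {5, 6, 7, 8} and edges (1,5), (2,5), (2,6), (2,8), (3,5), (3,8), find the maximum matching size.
3 (matching: (1,5), (2,6), (3,8); upper bound min(|L|,|R|) = min(4,4) = 4)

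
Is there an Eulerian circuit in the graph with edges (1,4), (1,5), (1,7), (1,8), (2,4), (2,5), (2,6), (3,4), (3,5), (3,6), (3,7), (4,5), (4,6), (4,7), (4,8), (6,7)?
No (2 vertices have odd degree: {2, 4}; Eulerian circuit requires 0)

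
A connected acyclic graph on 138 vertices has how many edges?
137 (A tree on V vertices has V - 1 edges, so 138 - 1 = 137)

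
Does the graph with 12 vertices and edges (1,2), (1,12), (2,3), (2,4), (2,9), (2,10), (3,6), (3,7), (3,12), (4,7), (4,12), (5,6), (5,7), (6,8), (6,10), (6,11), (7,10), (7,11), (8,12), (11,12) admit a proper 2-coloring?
Yes. Partition: {1, 3, 4, 5, 8, 9, 10, 11}, {2, 6, 7, 12}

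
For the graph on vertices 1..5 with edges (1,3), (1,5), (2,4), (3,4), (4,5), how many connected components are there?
1 (components: {1, 2, 3, 4, 5})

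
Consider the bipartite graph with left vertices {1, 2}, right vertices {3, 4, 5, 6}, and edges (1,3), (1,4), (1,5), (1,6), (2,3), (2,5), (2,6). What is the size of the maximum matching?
2 (matching: (1,6), (2,5); upper bound min(|L|,|R|) = min(2,4) = 2)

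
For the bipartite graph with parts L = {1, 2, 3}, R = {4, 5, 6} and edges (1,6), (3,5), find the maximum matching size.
2 (matching: (1,6), (3,5); upper bound min(|L|,|R|) = min(3,3) = 3)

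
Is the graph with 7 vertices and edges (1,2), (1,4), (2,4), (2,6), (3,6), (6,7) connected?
No, it has 2 components: {1, 2, 3, 4, 6, 7}, {5}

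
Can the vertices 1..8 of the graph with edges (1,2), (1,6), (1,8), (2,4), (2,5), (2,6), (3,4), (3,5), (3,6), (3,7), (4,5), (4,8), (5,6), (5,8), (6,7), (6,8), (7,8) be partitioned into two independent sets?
No (odd cycle of length 3: 2 -> 1 -> 6 -> 2)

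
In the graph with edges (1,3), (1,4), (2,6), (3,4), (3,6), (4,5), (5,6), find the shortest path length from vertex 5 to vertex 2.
2 (path: 5 -> 6 -> 2, 2 edges)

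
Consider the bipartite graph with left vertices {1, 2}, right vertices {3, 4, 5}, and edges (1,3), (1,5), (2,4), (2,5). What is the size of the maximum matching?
2 (matching: (1,5), (2,4); upper bound min(|L|,|R|) = min(2,3) = 2)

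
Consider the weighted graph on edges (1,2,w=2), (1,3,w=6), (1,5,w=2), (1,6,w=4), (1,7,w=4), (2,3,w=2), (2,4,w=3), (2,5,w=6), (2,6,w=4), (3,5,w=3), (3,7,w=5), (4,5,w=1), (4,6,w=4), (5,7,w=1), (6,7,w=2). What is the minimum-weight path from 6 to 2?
4 (path: 6 -> 2; weights 4 = 4)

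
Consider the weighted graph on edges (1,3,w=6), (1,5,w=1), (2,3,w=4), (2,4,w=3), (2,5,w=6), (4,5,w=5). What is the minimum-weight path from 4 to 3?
7 (path: 4 -> 2 -> 3; weights 3 + 4 = 7)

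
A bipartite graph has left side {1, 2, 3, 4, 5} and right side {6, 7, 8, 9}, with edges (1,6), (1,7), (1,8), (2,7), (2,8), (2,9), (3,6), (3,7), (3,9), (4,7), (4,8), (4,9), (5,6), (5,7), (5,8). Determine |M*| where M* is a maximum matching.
4 (matching: (1,8), (2,9), (3,7), (5,6); upper bound min(|L|,|R|) = min(5,4) = 4)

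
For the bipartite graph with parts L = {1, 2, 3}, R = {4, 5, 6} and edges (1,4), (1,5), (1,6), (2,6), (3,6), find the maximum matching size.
2 (matching: (1,5), (2,6); upper bound min(|L|,|R|) = min(3,3) = 3)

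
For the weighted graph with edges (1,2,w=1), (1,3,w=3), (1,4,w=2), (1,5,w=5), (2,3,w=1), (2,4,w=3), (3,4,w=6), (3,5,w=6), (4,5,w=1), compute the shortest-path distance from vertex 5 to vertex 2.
4 (path: 5 -> 4 -> 2; weights 1 + 3 = 4)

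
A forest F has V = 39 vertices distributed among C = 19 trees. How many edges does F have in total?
20 (Each of the 19 component trees on V_i vertices has V_i - 1 edges; summing gives V - C = 39 - 19 = 20)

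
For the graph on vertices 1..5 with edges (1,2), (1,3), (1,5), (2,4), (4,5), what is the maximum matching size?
2 (matching: (1,5), (2,4); upper bound floor(n/2) = floor(5/2) = 2)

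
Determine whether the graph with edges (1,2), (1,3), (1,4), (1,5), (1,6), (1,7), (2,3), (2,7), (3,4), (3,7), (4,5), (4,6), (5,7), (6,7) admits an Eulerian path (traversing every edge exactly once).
No (4 vertices have odd degree: {2, 5, 6, 7}; Eulerian path requires 0 or 2)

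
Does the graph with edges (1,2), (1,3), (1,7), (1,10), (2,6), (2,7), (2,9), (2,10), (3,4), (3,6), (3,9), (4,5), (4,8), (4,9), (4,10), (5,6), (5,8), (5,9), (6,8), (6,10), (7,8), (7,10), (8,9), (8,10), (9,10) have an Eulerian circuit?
No (4 vertices have odd degree: {2, 4, 6, 10}; Eulerian circuit requires 0)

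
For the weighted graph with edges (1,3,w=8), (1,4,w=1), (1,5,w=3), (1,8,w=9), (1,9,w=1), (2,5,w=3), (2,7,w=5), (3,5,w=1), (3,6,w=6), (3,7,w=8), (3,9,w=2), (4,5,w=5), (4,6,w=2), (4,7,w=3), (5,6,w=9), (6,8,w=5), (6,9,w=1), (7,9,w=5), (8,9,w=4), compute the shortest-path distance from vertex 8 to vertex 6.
5 (path: 8 -> 6; weights 5 = 5)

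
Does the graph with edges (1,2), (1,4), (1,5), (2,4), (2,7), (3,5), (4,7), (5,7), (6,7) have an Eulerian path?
No (6 vertices have odd degree: {1, 2, 3, 4, 5, 6}; Eulerian path requires 0 or 2)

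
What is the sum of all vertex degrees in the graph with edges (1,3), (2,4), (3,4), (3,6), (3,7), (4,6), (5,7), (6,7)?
16 (handshake: sum of degrees = 2|E| = 2 x 8 = 16)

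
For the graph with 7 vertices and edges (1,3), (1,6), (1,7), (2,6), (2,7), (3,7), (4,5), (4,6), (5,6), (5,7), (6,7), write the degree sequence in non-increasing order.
[5, 5, 3, 3, 2, 2, 2] (degrees: deg(1)=3, deg(2)=2, deg(3)=2, deg(4)=2, deg(5)=3, deg(6)=5, deg(7)=5)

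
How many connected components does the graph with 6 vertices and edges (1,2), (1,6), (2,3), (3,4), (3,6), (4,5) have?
1 (components: {1, 2, 3, 4, 5, 6})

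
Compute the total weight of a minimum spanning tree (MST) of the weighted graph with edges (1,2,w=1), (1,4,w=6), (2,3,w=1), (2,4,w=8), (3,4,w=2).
4 (MST edges: (1,2,w=1), (2,3,w=1), (3,4,w=2); sum of weights 1 + 1 + 2 = 4)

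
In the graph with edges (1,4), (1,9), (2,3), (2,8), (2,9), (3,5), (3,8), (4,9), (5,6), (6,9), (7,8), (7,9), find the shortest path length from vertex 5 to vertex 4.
3 (path: 5 -> 6 -> 9 -> 4, 3 edges)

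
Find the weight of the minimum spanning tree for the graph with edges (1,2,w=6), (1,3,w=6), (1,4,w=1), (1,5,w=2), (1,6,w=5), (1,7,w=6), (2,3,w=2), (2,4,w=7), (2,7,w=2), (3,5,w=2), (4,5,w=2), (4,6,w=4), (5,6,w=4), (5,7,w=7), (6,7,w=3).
12 (MST edges: (1,4,w=1), (1,5,w=2), (2,3,w=2), (2,7,w=2), (3,5,w=2), (6,7,w=3); sum of weights 1 + 2 + 2 + 2 + 2 + 3 = 12)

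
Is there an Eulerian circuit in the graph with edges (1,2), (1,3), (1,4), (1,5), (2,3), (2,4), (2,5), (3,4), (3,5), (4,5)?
Yes (the graph is connected and all 5 vertices have even degree)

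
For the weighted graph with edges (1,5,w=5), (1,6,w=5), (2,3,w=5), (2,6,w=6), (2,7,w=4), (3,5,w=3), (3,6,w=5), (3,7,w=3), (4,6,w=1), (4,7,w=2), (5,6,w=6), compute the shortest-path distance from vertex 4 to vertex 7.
2 (path: 4 -> 7; weights 2 = 2)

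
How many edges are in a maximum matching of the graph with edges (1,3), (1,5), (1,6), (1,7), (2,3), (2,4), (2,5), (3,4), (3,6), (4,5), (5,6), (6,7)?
3 (matching: (1,7), (3,6), (4,5); upper bound floor(n/2) = floor(7/2) = 3)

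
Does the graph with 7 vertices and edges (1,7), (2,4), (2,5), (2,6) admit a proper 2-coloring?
Yes. Partition: {1, 2, 3}, {4, 5, 6, 7}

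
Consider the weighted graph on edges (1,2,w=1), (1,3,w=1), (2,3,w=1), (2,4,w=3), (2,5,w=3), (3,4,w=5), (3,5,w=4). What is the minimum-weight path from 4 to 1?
4 (path: 4 -> 2 -> 1; weights 3 + 1 = 4)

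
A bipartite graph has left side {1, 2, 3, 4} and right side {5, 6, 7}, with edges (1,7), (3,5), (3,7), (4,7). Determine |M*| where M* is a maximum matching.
2 (matching: (1,7), (3,5); upper bound min(|L|,|R|) = min(4,3) = 3)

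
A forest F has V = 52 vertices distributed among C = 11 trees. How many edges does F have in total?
41 (Each of the 11 component trees on V_i vertices has V_i - 1 edges; summing gives V - C = 52 - 11 = 41)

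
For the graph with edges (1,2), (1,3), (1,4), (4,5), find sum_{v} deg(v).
8 (handshake: sum of degrees = 2|E| = 2 x 4 = 8)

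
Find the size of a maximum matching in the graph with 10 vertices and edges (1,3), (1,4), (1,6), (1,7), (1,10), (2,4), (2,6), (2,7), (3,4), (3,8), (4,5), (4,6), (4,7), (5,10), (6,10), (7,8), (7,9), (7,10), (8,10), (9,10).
5 (matching: (1,10), (2,6), (3,8), (4,5), (7,9); upper bound floor(n/2) = floor(10/2) = 5)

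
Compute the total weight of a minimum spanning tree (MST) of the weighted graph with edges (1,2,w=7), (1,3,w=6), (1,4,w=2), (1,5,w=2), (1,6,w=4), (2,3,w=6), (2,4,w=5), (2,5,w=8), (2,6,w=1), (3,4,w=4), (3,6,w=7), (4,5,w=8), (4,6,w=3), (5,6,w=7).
12 (MST edges: (1,4,w=2), (1,5,w=2), (2,6,w=1), (3,4,w=4), (4,6,w=3); sum of weights 2 + 2 + 1 + 4 + 3 = 12)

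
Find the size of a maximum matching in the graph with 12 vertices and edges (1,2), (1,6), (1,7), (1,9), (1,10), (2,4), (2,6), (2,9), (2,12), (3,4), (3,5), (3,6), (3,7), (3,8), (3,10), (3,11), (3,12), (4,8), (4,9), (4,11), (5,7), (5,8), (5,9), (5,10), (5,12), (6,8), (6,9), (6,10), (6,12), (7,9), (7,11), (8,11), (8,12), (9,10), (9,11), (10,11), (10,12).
6 (matching: (1,9), (2,4), (3,8), (5,12), (6,10), (7,11); upper bound floor(n/2) = floor(12/2) = 6)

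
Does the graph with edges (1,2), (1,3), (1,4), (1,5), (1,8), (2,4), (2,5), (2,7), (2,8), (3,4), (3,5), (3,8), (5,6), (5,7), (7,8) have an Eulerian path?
No (6 vertices have odd degree: {1, 2, 4, 5, 6, 7}; Eulerian path requires 0 or 2)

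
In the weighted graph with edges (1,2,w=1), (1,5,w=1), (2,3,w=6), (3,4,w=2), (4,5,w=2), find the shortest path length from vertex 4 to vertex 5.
2 (path: 4 -> 5; weights 2 = 2)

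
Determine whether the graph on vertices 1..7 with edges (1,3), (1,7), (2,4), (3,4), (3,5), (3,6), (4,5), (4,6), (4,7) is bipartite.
No (odd cycle of length 5: 4 -> 7 -> 1 -> 3 -> 5 -> 4)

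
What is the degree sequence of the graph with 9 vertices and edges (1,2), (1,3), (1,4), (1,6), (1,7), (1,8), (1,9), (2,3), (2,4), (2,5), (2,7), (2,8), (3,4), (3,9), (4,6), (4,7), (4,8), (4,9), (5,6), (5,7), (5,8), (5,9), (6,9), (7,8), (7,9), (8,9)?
[7, 7, 7, 6, 6, 6, 5, 4, 4] (degrees: deg(1)=7, deg(2)=6, deg(3)=4, deg(4)=7, deg(5)=5, deg(6)=4, deg(7)=6, deg(8)=6, deg(9)=7)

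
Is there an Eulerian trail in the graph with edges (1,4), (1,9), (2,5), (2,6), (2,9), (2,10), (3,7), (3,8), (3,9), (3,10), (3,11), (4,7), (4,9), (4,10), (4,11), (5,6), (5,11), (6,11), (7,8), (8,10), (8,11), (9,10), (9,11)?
No (6 vertices have odd degree: {3, 4, 5, 6, 7, 10}; Eulerian path requires 0 or 2)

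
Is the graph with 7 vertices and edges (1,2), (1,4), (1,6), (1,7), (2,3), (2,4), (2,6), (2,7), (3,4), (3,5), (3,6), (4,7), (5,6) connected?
Yes (BFS from 1 visits [1, 2, 4, 6, 7, 3, 5] — all 7 vertices reached)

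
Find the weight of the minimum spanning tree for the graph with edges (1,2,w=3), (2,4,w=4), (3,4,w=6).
13 (MST edges: (1,2,w=3), (2,4,w=4), (3,4,w=6); sum of weights 3 + 4 + 6 = 13)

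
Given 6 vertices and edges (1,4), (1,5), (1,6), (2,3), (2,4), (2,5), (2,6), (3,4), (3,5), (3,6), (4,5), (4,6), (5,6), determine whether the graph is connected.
Yes (BFS from 1 visits [1, 4, 5, 6, 2, 3] — all 6 vertices reached)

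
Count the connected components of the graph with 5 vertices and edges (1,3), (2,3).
3 (components: {1, 2, 3}, {4}, {5})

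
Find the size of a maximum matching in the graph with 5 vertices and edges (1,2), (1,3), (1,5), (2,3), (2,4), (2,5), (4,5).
2 (matching: (1,2), (4,5); upper bound floor(n/2) = floor(5/2) = 2)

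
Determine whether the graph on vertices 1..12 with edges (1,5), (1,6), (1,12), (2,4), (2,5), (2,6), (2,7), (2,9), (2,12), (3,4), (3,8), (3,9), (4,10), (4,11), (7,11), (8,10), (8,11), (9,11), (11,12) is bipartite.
Yes. Partition: {1, 2, 3, 10, 11}, {4, 5, 6, 7, 8, 9, 12}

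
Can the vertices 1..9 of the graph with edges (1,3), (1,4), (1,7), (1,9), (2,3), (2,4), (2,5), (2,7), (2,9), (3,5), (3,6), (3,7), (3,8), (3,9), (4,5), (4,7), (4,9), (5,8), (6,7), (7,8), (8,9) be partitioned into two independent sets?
No (odd cycle of length 3: 7 -> 1 -> 3 -> 7)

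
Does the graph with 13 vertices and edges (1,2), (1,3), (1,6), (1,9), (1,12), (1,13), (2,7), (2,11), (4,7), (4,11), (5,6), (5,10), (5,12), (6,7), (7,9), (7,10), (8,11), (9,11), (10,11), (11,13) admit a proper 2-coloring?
Yes. Partition: {1, 5, 7, 11}, {2, 3, 4, 6, 8, 9, 10, 12, 13}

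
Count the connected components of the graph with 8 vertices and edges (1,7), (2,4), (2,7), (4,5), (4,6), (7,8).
2 (components: {1, 2, 4, 5, 6, 7, 8}, {3})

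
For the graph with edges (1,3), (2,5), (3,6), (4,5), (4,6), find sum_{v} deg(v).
10 (handshake: sum of degrees = 2|E| = 2 x 5 = 10)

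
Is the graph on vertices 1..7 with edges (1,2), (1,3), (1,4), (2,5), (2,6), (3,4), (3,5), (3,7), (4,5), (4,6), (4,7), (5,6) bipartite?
No (odd cycle of length 3: 4 -> 1 -> 3 -> 4)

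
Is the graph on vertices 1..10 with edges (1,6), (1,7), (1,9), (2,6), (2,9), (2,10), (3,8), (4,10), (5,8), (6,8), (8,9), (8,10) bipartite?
Yes. Partition: {1, 2, 4, 8}, {3, 5, 6, 7, 9, 10}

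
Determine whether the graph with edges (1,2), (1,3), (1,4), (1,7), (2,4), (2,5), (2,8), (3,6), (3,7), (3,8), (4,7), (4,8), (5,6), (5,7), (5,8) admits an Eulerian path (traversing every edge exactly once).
Yes — and in fact it has an Eulerian circuit (the graph is connected and all 8 vertices have even degree)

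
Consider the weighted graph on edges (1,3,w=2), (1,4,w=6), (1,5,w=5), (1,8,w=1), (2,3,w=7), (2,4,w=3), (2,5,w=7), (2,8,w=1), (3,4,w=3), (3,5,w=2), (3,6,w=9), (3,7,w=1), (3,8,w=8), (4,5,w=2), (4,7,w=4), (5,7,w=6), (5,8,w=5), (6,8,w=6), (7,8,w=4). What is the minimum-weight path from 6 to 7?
10 (path: 6 -> 3 -> 7; weights 9 + 1 = 10)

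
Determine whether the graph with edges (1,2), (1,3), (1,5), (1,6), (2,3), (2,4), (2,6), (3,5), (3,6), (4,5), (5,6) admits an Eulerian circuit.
Yes (the graph is connected and all 6 vertices have even degree)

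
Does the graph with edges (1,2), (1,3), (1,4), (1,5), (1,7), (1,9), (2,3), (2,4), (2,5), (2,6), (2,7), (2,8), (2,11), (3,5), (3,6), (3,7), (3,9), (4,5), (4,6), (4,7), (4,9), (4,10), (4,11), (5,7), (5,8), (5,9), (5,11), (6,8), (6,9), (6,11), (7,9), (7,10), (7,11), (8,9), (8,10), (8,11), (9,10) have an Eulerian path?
Yes — and in fact it has an Eulerian circuit (the graph is connected and all 11 vertices have even degree)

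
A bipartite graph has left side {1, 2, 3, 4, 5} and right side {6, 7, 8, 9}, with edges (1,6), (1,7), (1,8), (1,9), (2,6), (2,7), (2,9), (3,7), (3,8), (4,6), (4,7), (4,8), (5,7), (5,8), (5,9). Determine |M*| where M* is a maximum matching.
4 (matching: (1,9), (2,7), (3,8), (4,6); upper bound min(|L|,|R|) = min(5,4) = 4)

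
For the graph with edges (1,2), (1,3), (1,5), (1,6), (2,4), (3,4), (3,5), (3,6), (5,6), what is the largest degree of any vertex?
4 (attained at vertices 1, 3)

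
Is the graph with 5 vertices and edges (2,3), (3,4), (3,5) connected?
No, it has 2 components: {1}, {2, 3, 4, 5}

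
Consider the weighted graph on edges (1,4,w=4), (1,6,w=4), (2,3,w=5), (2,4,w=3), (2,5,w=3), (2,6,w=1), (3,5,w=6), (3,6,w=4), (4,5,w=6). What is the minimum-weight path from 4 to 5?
6 (path: 4 -> 5; weights 6 = 6)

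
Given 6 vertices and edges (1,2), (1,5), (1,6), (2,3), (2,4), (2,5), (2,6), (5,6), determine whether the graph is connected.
Yes (BFS from 1 visits [1, 2, 5, 6, 3, 4] — all 6 vertices reached)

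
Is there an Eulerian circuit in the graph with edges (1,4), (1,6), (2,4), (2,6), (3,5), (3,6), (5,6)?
Yes (the graph is connected and all 6 vertices have even degree)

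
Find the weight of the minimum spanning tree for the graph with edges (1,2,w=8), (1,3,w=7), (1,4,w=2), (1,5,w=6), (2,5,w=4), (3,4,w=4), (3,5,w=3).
13 (MST edges: (1,4,w=2), (2,5,w=4), (3,4,w=4), (3,5,w=3); sum of weights 2 + 4 + 4 + 3 = 13)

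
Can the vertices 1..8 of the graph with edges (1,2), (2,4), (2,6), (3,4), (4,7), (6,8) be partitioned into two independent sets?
Yes. Partition: {1, 4, 5, 6}, {2, 3, 7, 8}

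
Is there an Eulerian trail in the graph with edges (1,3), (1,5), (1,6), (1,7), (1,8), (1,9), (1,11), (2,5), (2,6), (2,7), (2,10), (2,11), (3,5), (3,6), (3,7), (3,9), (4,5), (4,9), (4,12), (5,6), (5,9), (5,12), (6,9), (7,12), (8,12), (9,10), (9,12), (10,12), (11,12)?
No (10 vertices have odd degree: {1, 2, 3, 4, 5, 6, 9, 10, 11, 12}; Eulerian path requires 0 or 2)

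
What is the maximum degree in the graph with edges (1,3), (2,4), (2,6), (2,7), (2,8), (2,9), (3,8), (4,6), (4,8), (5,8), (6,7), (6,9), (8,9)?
5 (attained at vertices 2, 8)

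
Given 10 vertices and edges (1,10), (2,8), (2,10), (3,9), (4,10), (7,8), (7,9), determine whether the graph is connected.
No, it has 3 components: {1, 2, 3, 4, 7, 8, 9, 10}, {5}, {6}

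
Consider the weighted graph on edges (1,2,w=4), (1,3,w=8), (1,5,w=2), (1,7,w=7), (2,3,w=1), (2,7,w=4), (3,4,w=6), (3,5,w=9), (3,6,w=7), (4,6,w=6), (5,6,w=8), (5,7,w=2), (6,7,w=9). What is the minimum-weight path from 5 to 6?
8 (path: 5 -> 6; weights 8 = 8)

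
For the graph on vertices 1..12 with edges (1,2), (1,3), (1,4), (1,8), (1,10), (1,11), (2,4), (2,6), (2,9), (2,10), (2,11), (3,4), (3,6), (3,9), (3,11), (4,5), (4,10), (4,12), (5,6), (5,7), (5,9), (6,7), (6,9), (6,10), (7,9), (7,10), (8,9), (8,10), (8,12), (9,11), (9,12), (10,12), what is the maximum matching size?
6 (matching: (1,10), (2,9), (3,11), (4,5), (6,7), (8,12); upper bound floor(n/2) = floor(12/2) = 6)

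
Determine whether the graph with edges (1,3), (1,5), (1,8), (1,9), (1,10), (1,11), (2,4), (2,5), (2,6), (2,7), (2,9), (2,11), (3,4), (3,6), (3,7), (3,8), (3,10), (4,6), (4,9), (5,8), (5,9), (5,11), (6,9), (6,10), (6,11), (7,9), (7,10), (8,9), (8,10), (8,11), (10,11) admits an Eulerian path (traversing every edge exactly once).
Yes (the graph is connected and exactly 2 vertices have odd degree: {5, 9}; any Eulerian path must start and end at those)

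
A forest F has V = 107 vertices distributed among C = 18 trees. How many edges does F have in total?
89 (Each of the 18 component trees on V_i vertices has V_i - 1 edges; summing gives V - C = 107 - 18 = 89)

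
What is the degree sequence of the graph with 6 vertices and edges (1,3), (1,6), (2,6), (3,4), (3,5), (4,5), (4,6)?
[3, 3, 3, 2, 2, 1] (degrees: deg(1)=2, deg(2)=1, deg(3)=3, deg(4)=3, deg(5)=2, deg(6)=3)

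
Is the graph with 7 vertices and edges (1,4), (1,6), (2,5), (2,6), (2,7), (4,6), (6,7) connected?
No, it has 2 components: {1, 2, 4, 5, 6, 7}, {3}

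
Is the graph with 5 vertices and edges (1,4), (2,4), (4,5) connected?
No, it has 2 components: {1, 2, 4, 5}, {3}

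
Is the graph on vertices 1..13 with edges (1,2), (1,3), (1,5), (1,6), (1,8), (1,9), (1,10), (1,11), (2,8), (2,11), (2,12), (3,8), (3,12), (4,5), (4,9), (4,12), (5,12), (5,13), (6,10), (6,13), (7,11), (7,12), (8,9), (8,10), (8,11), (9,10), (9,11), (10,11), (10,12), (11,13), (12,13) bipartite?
No (odd cycle of length 3: 10 -> 1 -> 11 -> 10)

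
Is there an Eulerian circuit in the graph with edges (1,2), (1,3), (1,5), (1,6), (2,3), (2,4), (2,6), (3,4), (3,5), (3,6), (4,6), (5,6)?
No (4 vertices have odd degree: {3, 4, 5, 6}; Eulerian circuit requires 0)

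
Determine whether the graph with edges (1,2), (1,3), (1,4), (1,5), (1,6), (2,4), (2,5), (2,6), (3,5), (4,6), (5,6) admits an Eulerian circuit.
No (2 vertices have odd degree: {1, 4}; Eulerian circuit requires 0)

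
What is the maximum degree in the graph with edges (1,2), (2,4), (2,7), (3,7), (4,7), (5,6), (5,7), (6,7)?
5 (attained at vertex 7)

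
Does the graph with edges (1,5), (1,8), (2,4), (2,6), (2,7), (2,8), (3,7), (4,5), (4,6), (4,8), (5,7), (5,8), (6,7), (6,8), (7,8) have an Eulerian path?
Yes (the graph is connected and exactly 2 vertices have odd degree: {3, 7}; any Eulerian path must start and end at those)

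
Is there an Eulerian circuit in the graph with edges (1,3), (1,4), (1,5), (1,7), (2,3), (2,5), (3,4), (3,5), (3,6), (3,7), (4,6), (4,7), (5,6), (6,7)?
Yes (the graph is connected and all 7 vertices have even degree)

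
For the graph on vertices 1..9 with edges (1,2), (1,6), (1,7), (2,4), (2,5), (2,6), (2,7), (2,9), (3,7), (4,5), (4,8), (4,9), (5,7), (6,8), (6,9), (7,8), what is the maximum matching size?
4 (matching: (2,5), (3,7), (4,9), (6,8); upper bound floor(n/2) = floor(9/2) = 4)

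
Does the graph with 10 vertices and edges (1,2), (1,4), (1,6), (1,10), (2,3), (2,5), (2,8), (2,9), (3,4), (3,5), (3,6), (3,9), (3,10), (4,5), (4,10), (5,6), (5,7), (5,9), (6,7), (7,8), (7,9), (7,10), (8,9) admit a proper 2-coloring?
No (odd cycle of length 3: 10 -> 1 -> 4 -> 10)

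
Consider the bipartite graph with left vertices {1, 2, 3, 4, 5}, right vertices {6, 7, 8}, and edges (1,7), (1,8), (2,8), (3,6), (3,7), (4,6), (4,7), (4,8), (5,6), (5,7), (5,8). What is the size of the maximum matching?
3 (matching: (1,8), (3,7), (4,6); upper bound min(|L|,|R|) = min(5,3) = 3)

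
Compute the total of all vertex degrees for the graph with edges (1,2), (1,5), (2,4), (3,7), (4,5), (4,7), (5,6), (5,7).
16 (handshake: sum of degrees = 2|E| = 2 x 8 = 16)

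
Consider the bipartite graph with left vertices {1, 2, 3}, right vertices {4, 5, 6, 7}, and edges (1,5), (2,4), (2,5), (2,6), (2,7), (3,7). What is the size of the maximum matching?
3 (matching: (1,5), (2,6), (3,7); upper bound min(|L|,|R|) = min(3,4) = 3)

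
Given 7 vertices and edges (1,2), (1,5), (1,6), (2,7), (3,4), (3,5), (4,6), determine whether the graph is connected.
Yes (BFS from 1 visits [1, 2, 5, 6, 7, 3, 4] — all 7 vertices reached)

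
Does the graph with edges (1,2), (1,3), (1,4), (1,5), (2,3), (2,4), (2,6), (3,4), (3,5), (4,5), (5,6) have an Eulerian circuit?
Yes (the graph is connected and all 6 vertices have even degree)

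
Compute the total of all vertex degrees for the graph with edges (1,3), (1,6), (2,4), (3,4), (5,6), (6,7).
12 (handshake: sum of degrees = 2|E| = 2 x 6 = 12)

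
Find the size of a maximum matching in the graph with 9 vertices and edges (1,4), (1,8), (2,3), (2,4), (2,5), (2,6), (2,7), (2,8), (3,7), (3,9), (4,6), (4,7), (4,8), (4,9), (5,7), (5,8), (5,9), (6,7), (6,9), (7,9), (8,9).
4 (matching: (1,4), (2,8), (5,9), (6,7); upper bound floor(n/2) = floor(9/2) = 4)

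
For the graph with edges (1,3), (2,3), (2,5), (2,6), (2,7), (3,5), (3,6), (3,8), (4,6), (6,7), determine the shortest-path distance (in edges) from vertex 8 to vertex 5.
2 (path: 8 -> 3 -> 5, 2 edges)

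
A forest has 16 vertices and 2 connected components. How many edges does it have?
14 (Each of the 2 component trees on V_i vertices has V_i - 1 edges; summing gives V - C = 16 - 2 = 14)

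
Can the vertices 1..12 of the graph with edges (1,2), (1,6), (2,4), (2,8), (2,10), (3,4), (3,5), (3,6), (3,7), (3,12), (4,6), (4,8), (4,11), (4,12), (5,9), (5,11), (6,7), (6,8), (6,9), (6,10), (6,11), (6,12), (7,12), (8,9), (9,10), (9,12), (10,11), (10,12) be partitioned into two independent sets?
No (odd cycle of length 3: 8 -> 2 -> 4 -> 8)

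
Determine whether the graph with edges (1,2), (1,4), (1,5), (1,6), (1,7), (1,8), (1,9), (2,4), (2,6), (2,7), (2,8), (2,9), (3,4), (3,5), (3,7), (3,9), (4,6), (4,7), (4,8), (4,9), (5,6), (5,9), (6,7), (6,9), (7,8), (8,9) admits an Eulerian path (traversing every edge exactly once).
No (4 vertices have odd degree: {1, 4, 8, 9}; Eulerian path requires 0 or 2)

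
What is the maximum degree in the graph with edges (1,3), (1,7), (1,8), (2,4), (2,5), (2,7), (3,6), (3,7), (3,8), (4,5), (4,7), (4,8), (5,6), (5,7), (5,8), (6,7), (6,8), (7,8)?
7 (attained at vertex 7)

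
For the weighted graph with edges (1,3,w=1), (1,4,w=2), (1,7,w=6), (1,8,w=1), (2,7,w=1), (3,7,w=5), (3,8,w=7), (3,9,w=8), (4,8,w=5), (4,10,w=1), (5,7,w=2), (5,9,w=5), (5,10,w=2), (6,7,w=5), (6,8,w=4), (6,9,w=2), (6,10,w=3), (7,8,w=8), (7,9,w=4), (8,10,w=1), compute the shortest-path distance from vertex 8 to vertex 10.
1 (path: 8 -> 10; weights 1 = 1)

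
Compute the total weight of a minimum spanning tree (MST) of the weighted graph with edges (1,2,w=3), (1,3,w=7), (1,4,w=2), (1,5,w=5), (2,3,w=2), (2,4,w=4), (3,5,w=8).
12 (MST edges: (1,2,w=3), (1,4,w=2), (1,5,w=5), (2,3,w=2); sum of weights 3 + 2 + 5 + 2 = 12)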